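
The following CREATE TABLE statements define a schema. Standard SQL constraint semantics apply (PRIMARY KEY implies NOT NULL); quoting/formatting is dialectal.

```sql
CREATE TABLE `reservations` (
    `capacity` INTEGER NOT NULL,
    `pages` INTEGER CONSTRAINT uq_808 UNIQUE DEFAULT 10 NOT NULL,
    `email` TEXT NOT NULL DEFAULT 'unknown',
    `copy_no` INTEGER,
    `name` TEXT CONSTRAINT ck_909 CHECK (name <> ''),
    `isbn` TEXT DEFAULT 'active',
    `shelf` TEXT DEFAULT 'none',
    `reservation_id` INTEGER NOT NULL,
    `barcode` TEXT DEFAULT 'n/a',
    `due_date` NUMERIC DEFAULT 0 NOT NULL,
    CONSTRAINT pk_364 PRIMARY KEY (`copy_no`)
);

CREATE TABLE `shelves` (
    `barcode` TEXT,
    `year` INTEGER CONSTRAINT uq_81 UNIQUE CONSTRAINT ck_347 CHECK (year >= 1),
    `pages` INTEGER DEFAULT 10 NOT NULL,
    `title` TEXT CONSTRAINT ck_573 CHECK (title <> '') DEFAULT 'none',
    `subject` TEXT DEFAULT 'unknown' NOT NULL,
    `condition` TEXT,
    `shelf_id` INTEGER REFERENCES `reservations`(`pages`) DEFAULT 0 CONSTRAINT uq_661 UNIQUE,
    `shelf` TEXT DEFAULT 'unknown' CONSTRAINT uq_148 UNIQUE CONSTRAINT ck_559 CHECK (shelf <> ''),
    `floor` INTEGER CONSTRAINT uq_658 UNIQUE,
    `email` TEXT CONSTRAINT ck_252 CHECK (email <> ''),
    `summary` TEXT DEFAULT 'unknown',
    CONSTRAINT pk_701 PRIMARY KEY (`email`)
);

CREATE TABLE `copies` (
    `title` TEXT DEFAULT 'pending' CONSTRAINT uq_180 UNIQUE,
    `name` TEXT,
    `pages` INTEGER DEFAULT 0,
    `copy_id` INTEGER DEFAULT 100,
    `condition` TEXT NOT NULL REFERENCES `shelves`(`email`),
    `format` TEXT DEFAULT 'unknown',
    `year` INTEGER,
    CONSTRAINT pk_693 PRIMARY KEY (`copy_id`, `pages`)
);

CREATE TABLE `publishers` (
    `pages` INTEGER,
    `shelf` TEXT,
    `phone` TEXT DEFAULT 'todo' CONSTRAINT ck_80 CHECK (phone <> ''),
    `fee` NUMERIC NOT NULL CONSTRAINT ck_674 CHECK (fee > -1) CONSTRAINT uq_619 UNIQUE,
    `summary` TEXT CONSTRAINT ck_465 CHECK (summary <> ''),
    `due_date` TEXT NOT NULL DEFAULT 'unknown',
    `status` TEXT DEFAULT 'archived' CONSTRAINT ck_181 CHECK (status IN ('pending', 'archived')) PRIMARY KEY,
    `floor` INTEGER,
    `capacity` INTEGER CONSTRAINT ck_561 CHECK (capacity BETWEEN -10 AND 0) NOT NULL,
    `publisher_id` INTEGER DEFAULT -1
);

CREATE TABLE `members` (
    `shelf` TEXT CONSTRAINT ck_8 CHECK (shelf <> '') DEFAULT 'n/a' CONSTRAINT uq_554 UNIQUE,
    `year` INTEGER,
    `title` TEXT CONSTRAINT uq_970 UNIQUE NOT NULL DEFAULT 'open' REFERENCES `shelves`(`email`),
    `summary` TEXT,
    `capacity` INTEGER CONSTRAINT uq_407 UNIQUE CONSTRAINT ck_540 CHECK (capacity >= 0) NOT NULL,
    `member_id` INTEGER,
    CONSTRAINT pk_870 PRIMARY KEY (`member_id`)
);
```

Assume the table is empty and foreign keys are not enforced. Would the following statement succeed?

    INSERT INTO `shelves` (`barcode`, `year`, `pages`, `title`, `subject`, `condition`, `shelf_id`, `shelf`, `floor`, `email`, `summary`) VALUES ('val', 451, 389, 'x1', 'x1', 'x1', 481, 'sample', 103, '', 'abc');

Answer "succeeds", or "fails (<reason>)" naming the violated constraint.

fails (CHECK on email)

The value '' for email violates CHECK (email <> '').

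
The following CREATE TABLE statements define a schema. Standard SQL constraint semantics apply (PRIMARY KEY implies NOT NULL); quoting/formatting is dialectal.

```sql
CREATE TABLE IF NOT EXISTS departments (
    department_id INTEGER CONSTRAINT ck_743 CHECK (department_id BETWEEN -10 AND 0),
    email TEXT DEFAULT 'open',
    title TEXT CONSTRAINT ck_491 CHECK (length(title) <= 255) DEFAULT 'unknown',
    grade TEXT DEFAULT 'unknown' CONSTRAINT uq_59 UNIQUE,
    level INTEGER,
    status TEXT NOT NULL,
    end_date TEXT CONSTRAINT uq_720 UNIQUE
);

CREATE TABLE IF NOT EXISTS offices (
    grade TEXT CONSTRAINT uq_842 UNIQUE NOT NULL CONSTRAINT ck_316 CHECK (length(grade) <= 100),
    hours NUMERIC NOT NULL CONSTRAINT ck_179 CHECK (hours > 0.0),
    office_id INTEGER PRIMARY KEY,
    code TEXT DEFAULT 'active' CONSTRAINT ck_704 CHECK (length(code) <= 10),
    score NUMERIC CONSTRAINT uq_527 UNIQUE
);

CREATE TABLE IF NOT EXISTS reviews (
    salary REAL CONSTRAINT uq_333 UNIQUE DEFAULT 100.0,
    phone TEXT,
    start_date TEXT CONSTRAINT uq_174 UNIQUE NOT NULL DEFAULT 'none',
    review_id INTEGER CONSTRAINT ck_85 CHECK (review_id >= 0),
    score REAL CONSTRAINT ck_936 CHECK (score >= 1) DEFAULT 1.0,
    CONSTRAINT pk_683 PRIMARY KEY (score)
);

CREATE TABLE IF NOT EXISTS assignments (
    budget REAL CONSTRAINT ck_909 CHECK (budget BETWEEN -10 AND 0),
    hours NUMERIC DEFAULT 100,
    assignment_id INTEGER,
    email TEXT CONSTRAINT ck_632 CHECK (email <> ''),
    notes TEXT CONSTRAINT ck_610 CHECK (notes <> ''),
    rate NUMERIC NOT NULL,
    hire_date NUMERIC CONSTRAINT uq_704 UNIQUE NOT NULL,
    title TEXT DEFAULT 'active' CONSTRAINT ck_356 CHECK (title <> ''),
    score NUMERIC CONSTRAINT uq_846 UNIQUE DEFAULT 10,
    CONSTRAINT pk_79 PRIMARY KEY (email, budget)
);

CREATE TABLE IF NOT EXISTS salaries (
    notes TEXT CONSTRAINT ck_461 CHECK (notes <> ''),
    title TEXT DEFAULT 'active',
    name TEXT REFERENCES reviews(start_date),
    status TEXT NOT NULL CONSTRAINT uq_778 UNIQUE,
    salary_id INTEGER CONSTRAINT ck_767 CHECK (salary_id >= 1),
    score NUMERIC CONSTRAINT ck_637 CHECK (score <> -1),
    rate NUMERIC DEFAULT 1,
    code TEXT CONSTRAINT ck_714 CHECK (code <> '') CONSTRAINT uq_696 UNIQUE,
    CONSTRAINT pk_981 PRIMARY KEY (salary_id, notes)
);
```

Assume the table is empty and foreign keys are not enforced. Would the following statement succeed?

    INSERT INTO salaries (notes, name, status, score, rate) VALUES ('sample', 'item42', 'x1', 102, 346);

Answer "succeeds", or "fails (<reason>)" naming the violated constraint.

fails (NOT NULL on salary_id)

salary_id is omitted from the column list and has no DEFAULT, so it would receive NULL.
But salary_id is part of the PRIMARY KEY (implied NOT NULL).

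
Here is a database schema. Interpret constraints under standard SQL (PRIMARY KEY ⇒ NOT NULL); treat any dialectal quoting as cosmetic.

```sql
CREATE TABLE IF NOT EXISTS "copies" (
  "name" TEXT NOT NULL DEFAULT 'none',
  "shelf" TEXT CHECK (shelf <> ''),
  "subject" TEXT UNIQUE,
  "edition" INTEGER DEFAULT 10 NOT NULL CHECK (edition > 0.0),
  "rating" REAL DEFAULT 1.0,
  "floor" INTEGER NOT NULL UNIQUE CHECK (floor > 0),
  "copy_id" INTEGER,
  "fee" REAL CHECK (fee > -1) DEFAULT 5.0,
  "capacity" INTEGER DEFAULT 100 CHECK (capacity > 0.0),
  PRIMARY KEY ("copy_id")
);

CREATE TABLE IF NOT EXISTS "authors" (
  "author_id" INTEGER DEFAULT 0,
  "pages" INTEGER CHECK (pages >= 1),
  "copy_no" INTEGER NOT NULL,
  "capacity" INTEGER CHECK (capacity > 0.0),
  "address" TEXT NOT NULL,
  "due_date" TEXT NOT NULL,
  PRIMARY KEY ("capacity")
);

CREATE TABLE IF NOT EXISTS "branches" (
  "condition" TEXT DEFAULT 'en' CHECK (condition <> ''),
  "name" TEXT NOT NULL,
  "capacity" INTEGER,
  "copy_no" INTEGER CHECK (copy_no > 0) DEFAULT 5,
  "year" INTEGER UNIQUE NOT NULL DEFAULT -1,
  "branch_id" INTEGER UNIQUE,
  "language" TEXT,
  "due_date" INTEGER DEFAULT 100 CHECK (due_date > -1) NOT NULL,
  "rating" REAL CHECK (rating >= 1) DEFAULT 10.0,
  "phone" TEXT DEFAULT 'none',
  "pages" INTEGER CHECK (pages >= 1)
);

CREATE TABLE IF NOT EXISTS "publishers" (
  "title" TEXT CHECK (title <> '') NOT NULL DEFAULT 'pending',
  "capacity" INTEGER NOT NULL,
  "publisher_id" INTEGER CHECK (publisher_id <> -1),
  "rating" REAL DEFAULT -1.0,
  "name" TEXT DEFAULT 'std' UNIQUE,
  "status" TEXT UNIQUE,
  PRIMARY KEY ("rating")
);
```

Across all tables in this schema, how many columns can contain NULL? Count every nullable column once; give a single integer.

copies: 5 nullable (shelf, subject, rating, fee, capacity — PK (copy_id) and explicit NOT NULL columns excluded).
authors: 2 nullable (author_id, pages — PK (capacity) and explicit NOT NULL columns excluded).
branches: 8 nullable (condition, capacity, copy_no, branch_id, language, rating, phone, pages — PK none and explicit NOT NULL columns excluded).
publishers: 3 nullable (publisher_id, name, status — PK (rating) and explicit NOT NULL columns excluded).
Total: 5 + 2 + 8 + 3 = 18.

18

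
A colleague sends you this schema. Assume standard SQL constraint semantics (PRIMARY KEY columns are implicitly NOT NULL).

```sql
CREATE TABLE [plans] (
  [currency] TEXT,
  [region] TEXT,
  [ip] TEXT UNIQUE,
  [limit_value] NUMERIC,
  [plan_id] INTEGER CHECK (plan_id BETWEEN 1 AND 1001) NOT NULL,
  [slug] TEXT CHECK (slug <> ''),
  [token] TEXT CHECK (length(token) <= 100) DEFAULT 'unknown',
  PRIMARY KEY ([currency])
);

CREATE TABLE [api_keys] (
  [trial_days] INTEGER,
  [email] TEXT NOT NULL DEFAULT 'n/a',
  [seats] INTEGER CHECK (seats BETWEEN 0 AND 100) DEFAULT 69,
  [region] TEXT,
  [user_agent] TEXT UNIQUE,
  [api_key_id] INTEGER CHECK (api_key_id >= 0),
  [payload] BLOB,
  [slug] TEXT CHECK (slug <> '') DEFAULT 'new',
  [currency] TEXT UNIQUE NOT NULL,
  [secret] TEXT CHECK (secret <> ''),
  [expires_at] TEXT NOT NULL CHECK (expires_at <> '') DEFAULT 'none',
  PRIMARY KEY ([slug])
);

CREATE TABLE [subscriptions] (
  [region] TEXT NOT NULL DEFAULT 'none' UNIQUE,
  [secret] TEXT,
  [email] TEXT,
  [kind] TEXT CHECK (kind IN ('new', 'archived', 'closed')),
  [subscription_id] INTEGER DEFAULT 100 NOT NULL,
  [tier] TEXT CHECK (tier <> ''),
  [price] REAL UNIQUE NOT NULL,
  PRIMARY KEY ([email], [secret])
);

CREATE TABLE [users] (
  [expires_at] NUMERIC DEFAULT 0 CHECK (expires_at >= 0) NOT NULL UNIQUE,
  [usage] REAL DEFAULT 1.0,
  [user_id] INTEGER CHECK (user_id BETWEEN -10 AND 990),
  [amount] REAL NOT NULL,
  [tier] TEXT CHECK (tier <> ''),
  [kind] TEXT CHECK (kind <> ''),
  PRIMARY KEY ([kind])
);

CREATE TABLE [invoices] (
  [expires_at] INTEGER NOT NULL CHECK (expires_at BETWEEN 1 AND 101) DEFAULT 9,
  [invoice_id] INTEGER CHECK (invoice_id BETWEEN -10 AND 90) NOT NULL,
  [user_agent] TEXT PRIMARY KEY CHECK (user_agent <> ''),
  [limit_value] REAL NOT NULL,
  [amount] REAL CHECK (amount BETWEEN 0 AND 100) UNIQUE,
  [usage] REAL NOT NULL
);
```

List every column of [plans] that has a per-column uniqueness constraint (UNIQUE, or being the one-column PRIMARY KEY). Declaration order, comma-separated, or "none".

currency, ip

- currency: single-column PRIMARY KEY → unique.
- region: no UNIQUE or single-column PK constraint.
- ip: declared UNIQUE → unique.
- limit_value: no UNIQUE or single-column PK constraint.
- plan_id: no UNIQUE or single-column PK constraint.
- slug: no UNIQUE or single-column PK constraint.
- token: no UNIQUE or single-column PK constraint.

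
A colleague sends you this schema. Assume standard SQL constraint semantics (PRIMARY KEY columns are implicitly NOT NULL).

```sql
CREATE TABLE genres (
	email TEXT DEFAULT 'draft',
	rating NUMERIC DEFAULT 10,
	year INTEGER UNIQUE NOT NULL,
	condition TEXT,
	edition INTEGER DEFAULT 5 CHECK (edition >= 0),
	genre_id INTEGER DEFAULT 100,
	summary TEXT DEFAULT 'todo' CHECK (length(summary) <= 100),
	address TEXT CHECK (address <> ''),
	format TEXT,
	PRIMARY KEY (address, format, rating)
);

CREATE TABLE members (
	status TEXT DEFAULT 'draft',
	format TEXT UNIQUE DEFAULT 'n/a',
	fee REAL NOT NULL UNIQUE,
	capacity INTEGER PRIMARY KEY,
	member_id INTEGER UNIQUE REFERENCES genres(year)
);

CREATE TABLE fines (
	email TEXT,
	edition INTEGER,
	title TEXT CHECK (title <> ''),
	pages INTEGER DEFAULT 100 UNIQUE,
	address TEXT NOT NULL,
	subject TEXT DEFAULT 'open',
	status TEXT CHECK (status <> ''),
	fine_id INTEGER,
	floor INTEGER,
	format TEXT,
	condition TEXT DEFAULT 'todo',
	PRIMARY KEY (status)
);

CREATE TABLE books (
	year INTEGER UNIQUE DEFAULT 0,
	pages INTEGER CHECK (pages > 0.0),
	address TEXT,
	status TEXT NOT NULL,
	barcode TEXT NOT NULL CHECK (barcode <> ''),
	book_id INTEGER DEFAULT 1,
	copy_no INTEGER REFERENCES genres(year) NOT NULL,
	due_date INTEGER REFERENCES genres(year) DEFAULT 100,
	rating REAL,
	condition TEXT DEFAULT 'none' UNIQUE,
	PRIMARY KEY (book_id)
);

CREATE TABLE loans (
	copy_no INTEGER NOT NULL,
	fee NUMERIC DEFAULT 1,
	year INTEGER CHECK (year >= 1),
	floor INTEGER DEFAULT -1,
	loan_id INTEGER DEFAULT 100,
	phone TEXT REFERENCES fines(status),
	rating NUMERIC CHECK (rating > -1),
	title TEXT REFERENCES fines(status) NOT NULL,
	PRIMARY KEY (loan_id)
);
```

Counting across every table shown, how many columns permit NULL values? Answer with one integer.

genres: 5 nullable (email, condition, edition, genre_id, summary — PK (address, format, rating) and explicit NOT NULL columns excluded).
members: 3 nullable (status, format, member_id — PK (capacity) and explicit NOT NULL columns excluded).
fines: 9 nullable (email, edition, title, pages, subject, fine_id, floor, format, condition — PK (status) and explicit NOT NULL columns excluded).
books: 6 nullable (year, pages, address, due_date, rating, condition — PK (book_id) and explicit NOT NULL columns excluded).
loans: 5 nullable (fee, year, floor, phone, rating — PK (loan_id) and explicit NOT NULL columns excluded).
Total: 5 + 3 + 9 + 6 + 5 = 28.

28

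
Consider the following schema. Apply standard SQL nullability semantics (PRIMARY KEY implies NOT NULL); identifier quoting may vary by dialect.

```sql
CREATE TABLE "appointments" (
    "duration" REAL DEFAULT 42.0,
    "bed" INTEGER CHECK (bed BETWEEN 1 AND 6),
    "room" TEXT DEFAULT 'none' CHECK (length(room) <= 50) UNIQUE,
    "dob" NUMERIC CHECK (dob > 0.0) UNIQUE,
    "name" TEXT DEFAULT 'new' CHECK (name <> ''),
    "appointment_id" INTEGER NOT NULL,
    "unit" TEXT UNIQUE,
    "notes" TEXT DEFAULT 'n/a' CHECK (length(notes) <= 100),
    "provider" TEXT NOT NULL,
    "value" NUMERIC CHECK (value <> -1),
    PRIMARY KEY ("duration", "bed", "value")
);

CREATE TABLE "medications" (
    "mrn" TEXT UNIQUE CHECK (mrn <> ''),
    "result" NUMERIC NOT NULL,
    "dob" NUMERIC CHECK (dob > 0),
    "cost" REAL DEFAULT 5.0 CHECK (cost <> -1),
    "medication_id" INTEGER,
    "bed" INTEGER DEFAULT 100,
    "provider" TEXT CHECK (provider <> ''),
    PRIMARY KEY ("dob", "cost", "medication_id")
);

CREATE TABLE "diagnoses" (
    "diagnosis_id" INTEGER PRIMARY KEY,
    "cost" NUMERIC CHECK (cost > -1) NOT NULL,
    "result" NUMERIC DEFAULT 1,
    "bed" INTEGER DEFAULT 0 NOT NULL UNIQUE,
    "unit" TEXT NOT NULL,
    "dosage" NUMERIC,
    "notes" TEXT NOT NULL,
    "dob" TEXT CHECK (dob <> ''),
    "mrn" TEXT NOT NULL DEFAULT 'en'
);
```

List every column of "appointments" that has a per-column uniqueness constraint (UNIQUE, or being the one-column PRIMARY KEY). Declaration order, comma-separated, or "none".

- duration: part of a composite PRIMARY KEY — only the tuple is unique, not this column on its own.
- bed: part of a composite PRIMARY KEY — only the tuple is unique, not this column on its own.
- room: declared UNIQUE → unique.
- dob: declared UNIQUE → unique.
- name: no UNIQUE or single-column PK constraint.
- appointment_id: no UNIQUE or single-column PK constraint.
- unit: declared UNIQUE → unique.
- notes: no UNIQUE or single-column PK constraint.
- provider: no UNIQUE or single-column PK constraint.
- value: part of a composite PRIMARY KEY — only the tuple is unique, not this column on its own.

room, dob, unit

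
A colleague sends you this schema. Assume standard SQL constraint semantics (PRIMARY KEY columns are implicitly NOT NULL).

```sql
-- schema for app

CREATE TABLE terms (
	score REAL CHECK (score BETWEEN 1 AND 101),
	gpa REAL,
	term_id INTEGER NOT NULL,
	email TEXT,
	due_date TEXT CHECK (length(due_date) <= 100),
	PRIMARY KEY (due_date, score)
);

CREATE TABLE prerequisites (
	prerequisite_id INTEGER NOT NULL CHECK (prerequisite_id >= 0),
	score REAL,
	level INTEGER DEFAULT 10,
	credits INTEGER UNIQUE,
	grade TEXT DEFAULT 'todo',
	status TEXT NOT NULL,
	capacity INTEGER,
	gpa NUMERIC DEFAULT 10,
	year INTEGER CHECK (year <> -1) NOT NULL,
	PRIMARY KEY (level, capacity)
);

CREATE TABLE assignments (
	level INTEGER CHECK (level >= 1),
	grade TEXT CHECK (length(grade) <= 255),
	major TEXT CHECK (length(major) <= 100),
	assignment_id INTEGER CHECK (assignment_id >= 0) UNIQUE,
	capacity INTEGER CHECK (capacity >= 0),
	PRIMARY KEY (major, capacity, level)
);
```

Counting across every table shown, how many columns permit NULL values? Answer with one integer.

8

terms: 2 nullable (gpa, email — PK (due_date, score) and explicit NOT NULL columns excluded).
prerequisites: 4 nullable (score, credits, grade, gpa — PK (level, capacity) and explicit NOT NULL columns excluded).
assignments: 2 nullable (grade, assignment_id — PK (major, capacity, level) and explicit NOT NULL columns excluded).
Total: 2 + 4 + 2 = 8.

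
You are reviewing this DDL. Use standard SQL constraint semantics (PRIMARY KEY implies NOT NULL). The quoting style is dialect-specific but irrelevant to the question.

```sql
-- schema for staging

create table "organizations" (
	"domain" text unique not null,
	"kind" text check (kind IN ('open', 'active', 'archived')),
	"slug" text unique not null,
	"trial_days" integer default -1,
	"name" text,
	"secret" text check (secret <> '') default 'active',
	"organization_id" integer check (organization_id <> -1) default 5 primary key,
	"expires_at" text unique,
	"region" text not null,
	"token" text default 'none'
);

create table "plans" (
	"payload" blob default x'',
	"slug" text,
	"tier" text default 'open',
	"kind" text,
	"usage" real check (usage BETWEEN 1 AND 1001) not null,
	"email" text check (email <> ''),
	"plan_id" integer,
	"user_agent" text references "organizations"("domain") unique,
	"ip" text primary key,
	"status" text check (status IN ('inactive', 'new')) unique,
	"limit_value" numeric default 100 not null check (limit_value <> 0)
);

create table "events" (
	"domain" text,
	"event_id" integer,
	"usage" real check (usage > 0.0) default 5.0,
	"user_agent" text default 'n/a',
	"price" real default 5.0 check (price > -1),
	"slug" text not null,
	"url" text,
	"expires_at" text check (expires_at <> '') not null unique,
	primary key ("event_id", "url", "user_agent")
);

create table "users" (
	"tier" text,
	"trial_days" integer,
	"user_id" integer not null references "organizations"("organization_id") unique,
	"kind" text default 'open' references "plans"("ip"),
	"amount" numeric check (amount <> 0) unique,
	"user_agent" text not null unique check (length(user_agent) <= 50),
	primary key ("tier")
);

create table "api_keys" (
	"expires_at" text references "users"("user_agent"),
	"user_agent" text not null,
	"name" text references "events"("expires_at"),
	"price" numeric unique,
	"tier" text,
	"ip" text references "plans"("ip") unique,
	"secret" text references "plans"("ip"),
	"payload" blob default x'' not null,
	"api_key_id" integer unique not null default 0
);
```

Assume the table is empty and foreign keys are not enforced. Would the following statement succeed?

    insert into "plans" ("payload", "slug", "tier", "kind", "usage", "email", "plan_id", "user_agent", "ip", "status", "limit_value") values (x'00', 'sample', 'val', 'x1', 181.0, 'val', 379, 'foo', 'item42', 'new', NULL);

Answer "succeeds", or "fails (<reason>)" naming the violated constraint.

fails (NOT NULL on limit_value)

limit_value is explicitly set to NULL, but limit_value is declared NOT NULL.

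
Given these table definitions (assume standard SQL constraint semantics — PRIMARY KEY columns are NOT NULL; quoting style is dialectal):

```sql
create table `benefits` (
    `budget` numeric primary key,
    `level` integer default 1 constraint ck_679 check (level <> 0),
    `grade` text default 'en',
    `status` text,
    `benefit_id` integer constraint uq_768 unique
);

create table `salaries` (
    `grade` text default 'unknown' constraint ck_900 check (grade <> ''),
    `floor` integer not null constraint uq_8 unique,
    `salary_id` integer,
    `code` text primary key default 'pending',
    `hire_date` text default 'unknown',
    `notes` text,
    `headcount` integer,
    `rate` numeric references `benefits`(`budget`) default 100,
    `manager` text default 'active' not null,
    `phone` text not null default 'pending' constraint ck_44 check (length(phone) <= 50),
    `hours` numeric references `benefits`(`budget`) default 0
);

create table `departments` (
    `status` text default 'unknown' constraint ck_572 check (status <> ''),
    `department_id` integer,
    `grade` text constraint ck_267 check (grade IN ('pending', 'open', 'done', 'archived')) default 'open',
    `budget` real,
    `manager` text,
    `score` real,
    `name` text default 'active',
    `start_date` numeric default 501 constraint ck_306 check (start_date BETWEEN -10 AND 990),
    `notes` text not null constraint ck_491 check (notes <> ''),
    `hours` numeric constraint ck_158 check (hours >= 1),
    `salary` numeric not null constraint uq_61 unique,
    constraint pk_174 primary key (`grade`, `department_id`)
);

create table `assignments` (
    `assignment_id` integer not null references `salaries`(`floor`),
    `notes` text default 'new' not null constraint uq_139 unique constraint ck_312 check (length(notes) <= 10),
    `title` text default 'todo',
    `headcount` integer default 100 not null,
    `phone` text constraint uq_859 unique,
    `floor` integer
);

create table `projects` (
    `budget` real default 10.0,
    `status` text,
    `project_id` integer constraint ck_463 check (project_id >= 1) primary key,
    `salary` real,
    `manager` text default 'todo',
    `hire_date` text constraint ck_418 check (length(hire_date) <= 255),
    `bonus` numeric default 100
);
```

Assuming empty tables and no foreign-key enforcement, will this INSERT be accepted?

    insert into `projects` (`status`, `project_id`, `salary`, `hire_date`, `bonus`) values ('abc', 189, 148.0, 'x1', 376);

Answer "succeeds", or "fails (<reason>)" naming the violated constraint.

NOT NULL columns: project_id is supplied.
CHECK constraints: 189 satisfies (project_id >= 1); 'x1' satisfies (length(hire_date) <= 255).
No constraint is violated.

succeeds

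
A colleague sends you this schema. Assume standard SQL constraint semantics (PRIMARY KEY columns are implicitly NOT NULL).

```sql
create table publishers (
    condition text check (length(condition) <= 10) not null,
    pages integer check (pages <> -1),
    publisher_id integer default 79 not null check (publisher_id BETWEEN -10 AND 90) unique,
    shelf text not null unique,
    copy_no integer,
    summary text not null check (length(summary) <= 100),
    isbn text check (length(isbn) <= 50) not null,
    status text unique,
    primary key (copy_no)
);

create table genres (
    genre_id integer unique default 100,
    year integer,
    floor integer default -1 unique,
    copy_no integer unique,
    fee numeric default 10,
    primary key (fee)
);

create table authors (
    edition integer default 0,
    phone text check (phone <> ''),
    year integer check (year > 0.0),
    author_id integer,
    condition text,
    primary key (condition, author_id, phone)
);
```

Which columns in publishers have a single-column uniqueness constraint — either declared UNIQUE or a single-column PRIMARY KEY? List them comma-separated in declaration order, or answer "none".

- condition: no UNIQUE or single-column PK constraint.
- pages: no UNIQUE or single-column PK constraint.
- publisher_id: declared UNIQUE → unique.
- shelf: declared UNIQUE → unique.
- copy_no: single-column PRIMARY KEY → unique.
- summary: no UNIQUE or single-column PK constraint.
- isbn: no UNIQUE or single-column PK constraint.
- status: declared UNIQUE → unique.

publisher_id, shelf, copy_no, status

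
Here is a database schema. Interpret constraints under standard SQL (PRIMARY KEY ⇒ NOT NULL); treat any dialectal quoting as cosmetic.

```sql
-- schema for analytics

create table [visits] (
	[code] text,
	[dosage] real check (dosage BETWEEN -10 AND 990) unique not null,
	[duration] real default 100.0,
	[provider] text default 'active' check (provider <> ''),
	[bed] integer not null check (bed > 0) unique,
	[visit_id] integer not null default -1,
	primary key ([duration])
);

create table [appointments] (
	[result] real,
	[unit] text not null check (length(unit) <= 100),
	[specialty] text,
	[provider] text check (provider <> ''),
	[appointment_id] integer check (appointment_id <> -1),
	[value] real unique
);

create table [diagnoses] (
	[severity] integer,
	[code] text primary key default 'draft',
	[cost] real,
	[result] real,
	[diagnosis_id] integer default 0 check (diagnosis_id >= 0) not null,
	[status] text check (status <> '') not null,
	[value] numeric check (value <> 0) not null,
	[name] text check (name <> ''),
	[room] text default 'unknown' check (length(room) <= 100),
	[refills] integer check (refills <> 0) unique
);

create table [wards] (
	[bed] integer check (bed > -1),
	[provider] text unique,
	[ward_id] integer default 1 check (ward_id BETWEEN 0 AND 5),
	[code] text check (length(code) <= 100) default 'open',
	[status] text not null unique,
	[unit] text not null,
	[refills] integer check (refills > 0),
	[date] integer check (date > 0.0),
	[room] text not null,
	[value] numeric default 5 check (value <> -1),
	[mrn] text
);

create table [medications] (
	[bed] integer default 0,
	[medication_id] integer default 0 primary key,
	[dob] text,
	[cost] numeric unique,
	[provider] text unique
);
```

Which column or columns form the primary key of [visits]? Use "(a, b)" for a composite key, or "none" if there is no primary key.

duration

duration is declared PRIMARY KEY as a table-level PRIMARY KEY clause.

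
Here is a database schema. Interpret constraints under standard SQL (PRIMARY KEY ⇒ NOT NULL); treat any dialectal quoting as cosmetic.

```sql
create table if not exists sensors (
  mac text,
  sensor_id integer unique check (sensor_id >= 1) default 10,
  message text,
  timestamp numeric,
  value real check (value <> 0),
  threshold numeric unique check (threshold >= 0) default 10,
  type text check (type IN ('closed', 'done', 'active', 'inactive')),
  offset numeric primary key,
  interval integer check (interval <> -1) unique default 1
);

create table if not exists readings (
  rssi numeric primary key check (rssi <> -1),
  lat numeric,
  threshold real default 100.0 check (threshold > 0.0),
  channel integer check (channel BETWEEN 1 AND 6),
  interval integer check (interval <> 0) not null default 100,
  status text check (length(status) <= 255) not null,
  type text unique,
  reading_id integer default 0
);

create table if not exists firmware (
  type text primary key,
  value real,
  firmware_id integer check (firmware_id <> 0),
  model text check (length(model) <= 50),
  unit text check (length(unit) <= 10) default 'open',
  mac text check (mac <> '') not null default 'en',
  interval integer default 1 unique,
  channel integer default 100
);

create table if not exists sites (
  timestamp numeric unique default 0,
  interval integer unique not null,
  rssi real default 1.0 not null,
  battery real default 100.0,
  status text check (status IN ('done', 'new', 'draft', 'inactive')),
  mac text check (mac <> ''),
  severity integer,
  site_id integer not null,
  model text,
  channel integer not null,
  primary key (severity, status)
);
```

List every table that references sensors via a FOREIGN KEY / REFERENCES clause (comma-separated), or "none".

none

No REFERENCES clause anywhere in the schema names sensors.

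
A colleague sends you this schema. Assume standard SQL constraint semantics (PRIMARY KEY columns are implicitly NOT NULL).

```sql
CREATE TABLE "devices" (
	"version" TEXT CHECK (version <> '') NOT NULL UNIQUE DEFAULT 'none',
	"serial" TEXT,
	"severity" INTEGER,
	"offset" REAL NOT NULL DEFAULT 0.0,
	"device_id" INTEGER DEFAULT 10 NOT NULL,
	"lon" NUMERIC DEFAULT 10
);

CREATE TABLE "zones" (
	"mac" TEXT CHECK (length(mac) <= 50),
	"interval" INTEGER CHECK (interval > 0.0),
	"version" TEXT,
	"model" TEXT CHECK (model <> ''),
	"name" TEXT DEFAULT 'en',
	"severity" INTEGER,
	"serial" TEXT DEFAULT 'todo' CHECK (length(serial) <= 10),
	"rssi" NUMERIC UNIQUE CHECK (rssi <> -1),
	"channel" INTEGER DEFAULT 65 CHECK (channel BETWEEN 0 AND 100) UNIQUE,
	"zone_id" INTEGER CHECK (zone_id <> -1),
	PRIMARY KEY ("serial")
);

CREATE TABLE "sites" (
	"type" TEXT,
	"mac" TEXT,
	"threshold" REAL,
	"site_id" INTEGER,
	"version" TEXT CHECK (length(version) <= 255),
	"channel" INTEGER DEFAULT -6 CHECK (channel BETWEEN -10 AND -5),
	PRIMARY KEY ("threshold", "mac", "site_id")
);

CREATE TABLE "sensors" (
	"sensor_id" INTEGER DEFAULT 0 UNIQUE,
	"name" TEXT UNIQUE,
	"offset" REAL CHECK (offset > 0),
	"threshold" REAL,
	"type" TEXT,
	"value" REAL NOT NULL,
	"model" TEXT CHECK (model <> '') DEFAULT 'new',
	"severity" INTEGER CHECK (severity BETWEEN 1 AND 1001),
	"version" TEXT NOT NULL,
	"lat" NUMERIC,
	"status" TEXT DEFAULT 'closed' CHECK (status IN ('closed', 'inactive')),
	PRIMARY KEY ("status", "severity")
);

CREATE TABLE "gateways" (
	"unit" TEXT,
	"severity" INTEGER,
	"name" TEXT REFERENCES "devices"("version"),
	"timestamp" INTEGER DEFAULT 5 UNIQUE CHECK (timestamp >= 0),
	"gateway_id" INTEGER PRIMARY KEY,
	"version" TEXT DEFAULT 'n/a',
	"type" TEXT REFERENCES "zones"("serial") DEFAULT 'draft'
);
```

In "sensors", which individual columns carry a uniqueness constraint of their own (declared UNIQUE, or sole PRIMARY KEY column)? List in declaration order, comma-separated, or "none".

- sensor_id: declared UNIQUE → unique.
- name: declared UNIQUE → unique.
- offset: no UNIQUE or single-column PK constraint.
- threshold: no UNIQUE or single-column PK constraint.
- type: no UNIQUE or single-column PK constraint.
- value: no UNIQUE or single-column PK constraint.
- model: no UNIQUE or single-column PK constraint.
- severity: part of a composite PRIMARY KEY — only the tuple is unique, not this column on its own.
- version: no UNIQUE or single-column PK constraint.
- lat: no UNIQUE or single-column PK constraint.
- status: part of a composite PRIMARY KEY — only the tuple is unique, not this column on its own.

sensor_id, name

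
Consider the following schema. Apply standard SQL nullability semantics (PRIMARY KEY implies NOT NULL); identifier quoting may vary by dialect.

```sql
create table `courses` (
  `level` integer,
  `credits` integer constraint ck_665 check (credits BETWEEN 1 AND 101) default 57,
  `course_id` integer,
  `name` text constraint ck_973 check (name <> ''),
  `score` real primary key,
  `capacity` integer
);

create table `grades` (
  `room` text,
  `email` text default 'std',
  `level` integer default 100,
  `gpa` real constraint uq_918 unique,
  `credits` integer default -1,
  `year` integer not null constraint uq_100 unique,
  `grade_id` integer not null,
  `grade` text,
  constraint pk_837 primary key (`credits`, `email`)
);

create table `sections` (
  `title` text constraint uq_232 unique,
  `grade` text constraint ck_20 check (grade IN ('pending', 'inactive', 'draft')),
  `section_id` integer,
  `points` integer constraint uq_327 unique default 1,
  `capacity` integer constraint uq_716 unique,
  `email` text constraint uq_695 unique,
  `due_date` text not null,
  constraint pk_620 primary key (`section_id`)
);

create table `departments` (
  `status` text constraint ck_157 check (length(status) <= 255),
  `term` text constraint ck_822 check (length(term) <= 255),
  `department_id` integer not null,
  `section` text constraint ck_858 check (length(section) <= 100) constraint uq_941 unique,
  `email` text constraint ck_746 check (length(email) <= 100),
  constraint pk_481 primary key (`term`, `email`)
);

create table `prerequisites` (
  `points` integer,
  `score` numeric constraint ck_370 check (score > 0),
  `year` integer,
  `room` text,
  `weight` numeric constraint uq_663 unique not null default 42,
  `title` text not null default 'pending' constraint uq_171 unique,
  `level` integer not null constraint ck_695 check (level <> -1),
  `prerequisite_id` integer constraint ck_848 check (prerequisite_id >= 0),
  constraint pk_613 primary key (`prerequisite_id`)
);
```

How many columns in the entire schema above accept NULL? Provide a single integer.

courses: 5 nullable (level, credits, course_id, name, capacity — PK (score) and explicit NOT NULL columns excluded).
grades: 4 nullable (room, level, gpa, grade — PK (credits, email) and explicit NOT NULL columns excluded).
sections: 5 nullable (title, grade, points, capacity, email — PK (section_id) and explicit NOT NULL columns excluded).
departments: 2 nullable (status, section — PK (term, email) and explicit NOT NULL columns excluded).
prerequisites: 4 nullable (points, score, year, room — PK (prerequisite_id) and explicit NOT NULL columns excluded).
Total: 5 + 4 + 5 + 2 + 4 = 20.

20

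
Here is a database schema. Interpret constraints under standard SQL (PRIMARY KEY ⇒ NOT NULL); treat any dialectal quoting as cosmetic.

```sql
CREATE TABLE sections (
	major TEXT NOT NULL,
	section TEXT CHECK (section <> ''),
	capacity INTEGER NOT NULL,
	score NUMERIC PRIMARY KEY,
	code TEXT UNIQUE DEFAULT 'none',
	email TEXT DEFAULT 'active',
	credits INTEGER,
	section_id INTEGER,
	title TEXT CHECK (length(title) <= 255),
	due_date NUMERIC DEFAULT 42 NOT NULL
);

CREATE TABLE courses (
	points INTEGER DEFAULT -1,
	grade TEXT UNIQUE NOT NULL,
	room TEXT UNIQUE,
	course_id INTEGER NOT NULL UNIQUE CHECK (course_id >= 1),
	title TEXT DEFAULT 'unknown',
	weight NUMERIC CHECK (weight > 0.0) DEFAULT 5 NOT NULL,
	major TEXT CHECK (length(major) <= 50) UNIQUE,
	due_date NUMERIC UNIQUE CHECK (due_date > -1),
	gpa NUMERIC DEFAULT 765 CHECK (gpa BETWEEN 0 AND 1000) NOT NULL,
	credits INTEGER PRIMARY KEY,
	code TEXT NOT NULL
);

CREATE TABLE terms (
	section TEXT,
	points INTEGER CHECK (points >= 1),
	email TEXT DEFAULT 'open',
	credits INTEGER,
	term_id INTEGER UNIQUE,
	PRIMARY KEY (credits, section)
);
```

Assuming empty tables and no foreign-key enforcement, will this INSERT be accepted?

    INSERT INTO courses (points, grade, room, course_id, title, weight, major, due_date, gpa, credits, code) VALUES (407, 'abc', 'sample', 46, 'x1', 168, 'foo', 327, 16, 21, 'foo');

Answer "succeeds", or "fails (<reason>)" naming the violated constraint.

NOT NULL columns: code is supplied; course_id is supplied; credits is supplied; gpa is supplied; grade is supplied; weight is supplied.
CHECK constraints: 46 satisfies (course_id >= 1); 168 satisfies (weight > 0.0); 'foo' satisfies (length(major) <= 50); 327 satisfies (due_date > -1); 16 satisfies (gpa BETWEEN 0 AND 1000).
No constraint is violated.

succeeds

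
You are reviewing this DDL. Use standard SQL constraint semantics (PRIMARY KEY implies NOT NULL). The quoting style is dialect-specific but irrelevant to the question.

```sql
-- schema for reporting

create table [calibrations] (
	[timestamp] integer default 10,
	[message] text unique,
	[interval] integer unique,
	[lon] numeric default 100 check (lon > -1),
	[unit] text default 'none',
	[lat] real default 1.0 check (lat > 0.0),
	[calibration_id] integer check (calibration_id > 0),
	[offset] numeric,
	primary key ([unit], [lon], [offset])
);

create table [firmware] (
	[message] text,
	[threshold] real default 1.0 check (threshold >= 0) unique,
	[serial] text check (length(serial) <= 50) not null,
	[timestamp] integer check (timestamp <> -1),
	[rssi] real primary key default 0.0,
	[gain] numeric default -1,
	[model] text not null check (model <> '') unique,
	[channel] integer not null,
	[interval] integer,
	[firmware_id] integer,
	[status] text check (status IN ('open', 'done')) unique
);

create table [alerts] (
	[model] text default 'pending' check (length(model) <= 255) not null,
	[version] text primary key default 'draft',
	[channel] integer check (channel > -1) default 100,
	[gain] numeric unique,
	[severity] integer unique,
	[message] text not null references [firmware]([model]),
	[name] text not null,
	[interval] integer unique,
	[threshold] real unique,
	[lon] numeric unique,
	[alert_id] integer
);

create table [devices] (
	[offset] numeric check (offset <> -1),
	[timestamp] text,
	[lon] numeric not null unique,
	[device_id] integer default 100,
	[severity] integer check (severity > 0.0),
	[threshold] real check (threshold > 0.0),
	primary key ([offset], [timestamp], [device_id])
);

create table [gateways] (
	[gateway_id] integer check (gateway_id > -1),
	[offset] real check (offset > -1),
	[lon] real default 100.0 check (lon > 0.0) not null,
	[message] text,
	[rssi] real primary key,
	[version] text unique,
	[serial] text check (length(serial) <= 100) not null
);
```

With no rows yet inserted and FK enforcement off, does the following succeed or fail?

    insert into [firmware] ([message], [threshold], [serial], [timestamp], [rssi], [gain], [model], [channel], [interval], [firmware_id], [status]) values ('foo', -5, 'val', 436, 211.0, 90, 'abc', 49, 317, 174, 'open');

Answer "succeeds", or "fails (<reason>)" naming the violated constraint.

fails (CHECK on threshold)

The value -5 for threshold violates CHECK (threshold >= 0).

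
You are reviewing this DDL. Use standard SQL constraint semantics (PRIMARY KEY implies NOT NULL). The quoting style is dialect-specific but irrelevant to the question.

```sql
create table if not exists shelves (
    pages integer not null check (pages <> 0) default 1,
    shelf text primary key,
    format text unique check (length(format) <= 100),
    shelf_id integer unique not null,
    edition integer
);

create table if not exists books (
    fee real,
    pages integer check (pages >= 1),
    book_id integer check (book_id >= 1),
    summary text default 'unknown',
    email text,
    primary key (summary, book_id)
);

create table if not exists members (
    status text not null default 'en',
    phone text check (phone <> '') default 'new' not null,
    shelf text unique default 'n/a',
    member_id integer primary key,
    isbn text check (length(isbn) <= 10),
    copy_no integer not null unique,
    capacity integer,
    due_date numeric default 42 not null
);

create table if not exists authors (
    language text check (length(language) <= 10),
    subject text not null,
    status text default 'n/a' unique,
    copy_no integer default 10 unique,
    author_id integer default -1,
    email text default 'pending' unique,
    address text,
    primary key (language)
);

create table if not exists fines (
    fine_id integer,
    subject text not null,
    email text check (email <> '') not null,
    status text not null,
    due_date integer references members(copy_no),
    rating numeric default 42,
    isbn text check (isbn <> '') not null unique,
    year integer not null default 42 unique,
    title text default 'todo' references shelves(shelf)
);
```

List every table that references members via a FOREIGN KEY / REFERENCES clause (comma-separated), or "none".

- fines.due_date references members(copy_no).

fines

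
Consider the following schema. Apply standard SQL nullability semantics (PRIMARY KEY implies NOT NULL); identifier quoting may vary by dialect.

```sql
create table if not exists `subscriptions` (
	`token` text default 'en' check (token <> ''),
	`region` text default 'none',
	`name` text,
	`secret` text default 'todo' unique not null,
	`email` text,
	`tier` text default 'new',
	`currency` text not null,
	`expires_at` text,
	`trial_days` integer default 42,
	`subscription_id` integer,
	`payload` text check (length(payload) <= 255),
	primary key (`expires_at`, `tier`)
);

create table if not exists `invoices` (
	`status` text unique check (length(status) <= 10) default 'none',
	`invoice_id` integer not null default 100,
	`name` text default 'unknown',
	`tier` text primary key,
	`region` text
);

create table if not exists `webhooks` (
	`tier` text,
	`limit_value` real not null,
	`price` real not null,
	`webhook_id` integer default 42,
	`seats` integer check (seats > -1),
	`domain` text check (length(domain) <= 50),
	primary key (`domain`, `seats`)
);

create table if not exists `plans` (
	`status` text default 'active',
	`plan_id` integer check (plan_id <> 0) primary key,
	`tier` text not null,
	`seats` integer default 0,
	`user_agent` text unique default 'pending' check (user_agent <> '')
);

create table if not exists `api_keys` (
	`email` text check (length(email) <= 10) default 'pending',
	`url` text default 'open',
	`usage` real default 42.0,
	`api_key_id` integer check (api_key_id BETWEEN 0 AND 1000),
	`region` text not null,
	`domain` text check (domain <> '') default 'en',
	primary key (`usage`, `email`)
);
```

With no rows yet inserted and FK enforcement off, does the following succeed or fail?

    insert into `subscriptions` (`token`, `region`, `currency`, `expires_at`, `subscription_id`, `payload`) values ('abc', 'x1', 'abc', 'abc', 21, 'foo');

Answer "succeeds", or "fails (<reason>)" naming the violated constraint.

NOT NULL columns: currency is supplied; expires_at is supplied; secret defaults to 'todo'; tier defaults to 'new'.
CHECK constraints: 'abc' satisfies (token <> ''); 'foo' satisfies (length(payload) <= 255).
No constraint is violated.

succeeds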